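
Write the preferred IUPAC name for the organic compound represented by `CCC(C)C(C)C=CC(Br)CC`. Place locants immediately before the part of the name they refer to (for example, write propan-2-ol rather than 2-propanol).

3-bromo-6,7-dimethylnon-4-ene

The longest chain bearing the multiple bond is 9 carbons long (nonane).
The chain contains a C=C double bond, so the unsaturation ending is -ene.
Choose the numbering such that numbering from this end puts the double bond at C-4 rather than C-5.
This places the double bond between C-4 and C-5; a bromo group at C-3; methyl groups at C-6 and C-7.
The substituents are ordered alphabetically, ignoring any di-/tri- multipliers.
The name is 3-bromo-6,7-dimethylnon-4-ene.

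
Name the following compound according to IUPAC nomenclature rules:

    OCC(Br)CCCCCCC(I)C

2-bromo-9-iododecan-1-ol

The longest carbon chain that includes the –OH group has 10 carbons, so the parent hydride is decane.
The principal characteristic group is an alcohol (–OH), named with the suffix -ol.
Choose the numbering such that numbering from this end puts the hydroxyl group at C-1 rather than C-10.
That gives the hydroxyl at C-1; a bromo group at C-2; an iodo group at C-9.
Substituent prefixes are cited in alphabetical order (multiplying prefixes like di-/tri- are ignored for ordering).
The name is 2-bromo-9-iododecan-1-ol.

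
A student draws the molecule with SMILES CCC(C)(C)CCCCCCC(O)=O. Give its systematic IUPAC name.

Counting along the main chain through the –COOH group gives 10 carbons: the parent is decane.
The highest-priority functional group is a carboxylic acid (terminal –COOH), so the name ends in -oic acid.
Number the chain so that the carboxylic acid carbon is C-1 by definition.
With this numbering: two methyl groups at C-8.
Assembling the pieces gives 8,8-dimethyldecanoic acid.

8,8-dimethyldecanoic acid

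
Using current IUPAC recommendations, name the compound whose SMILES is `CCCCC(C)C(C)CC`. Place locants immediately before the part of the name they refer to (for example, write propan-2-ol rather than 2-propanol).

3,4-dimethyloctane

The longest continuous carbon chain has 8 atoms, so the parent hydride is octane.
Number the chain so that the substituent locant set {3,4} is lower than {5,6} at the first point of difference.
This places methyl groups at C-3 and C-4.
The name is 3,4-dimethyloctane.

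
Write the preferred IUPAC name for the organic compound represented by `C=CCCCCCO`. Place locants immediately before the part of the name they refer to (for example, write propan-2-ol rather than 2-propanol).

hept-6-en-1-ol

The longest carbon chain that includes the –OH group and the multiple bond has 7 carbons, so the parent hydride is heptane.
The highest-priority functional group is an alcohol (–OH), so the name ends in -ol.
The chain contains a C=C double bond, so the unsaturation ending is -ene.
Number the chain so that numbering from this end puts the hydroxyl group at C-1 rather than C-7.
This places the hydroxyl at C-1; the double bond between C-6 and C-7.
The name is hept-6-en-1-ol.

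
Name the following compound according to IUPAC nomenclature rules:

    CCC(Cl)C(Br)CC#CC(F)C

6-bromo-7-chloro-2-fluoronon-3-yne

Counting along the main chain through the multiple bond gives 9 carbons: the parent is nonane.
There is one C≡C triple bond, indicated by the ending -yne.
Number the chain so that numbering from this end puts the triple bond at C-3 rather than C-6.
That gives the triple bond between C-3 and C-4; a bromo group at C-6; a chloro group at C-7; a fluoro group at C-2.
Substituent prefixes are cited in alphabetical order (multiplying prefixes like di-/tri- are ignored for ordering).
Assembling the pieces gives 6-bromo-7-chloro-2-fluoronon-3-yne.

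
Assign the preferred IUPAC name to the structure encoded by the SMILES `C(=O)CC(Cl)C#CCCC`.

The longest carbon chain that includes the –CHO group and the multiple bond has 8 carbons, so the parent hydride is octane.
An aldehyde (terminal –CHO) is the principal characteristic group, giving the suffix -al.
The chain contains a C≡C triple bond, so the unsaturation ending is -yne.
The numbering direction is chosen so that the aldehyde carbon is C-1 by definition.
This places the triple bond between C-4 and C-5; a chloro group at C-3.
Putting it together: 3-chlorooct-4-ynal.

3-chlorooct-4-ynal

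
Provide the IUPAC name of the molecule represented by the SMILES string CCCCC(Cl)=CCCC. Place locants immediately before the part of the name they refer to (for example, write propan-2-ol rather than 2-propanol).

The longest chain bearing the multiple bond is 9 carbons long (nonane).
A C=C double bond in the chain gives the infix -ene-.
The numbering direction is chosen so that numbering from this end puts the double bond at C-4 rather than C-5.
That gives the double bond between C-4 and C-5; a chloro group at C-5.
Putting it together: 5-chloronon-4-ene.

5-chloronon-4-ene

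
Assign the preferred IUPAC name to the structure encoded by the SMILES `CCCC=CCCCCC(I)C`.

10-iodoundec-4-ene

Counting along the main chain through the multiple bond gives 11 carbons: the parent is undecane.
A C=C double bond in the chain gives the infix -ene-.
The numbering direction is chosen so that numbering from this end puts the double bond at C-4 rather than C-7.
With this numbering: the double bond between C-4 and C-5; an iodo group at C-10.
The name is 10-iodoundec-4-ene.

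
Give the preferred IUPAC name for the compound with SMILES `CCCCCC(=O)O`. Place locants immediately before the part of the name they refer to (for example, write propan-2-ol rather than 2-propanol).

hexanoic acid

Counting along the main chain through the –COOH group gives 6 carbons: the parent is hexane.
The principal characteristic group is a carboxylic acid (terminal –COOH), named with the suffix -oic acid.
Choose the numbering such that the carboxylic acid carbon is C-1 by definition.
The name is hexanoic acid.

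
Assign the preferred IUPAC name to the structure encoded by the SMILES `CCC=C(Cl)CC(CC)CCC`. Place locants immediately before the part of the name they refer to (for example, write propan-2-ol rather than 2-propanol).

4-chloro-6-ethylnon-3-ene

The longest carbon chain that includes the multiple bond has 9 carbons, so the parent hydride is nonane.
A C=C double bond in the chain gives the infix -ene-.
The numbering direction is chosen so that numbering from this end puts the double bond at C-3 rather than C-6.
With this numbering: the double bond between C-3 and C-4; a chloro group at C-4; an ethyl group at C-6.
Prefixes are listed alphabetically: chloro, ethyl.
Assembling the pieces gives 4-chloro-6-ethylnon-3-ene.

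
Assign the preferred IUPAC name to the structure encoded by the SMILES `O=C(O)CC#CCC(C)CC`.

6-methyloct-3-ynoic acid

The longest carbon chain that includes the –COOH group and the multiple bond has 8 carbons, so the parent hydride is octane.
The highest-priority functional group is a carboxylic acid (terminal –COOH), so the name ends in -oic acid.
The chain contains a C≡C triple bond, so the unsaturation ending is -yne.
The numbering direction is chosen so that the carboxylic acid carbon is C-1 by definition.
That gives the triple bond between C-3 and C-4; a methyl group at C-6.
Putting it together: 6-methyloct-3-ynoic acid.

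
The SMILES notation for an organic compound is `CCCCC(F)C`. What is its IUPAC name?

The parent chain contains 6 carbons (hexane).
Number the chain so that the substituent locant set {2} is lower than {5} at the first point of difference.
That gives a fluoro group at C-2.
The name is 2-fluorohexane.

2-fluorohexane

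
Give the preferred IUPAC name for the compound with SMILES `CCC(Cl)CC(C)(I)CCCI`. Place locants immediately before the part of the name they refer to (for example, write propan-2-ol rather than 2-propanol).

6-chloro-1,4-diiodo-4-methyloctane

The parent chain contains 8 carbons (octane).
The numbering direction is chosen so that the substituent locant set {1,4,4,6} is lower than {3,5,5,8} at the first point of difference.
With this numbering: a chloro group at C-6; iodo groups at C-1 and C-4; a methyl group at C-4.
The substituents are ordered alphabetically, ignoring any di-/tri- multipliers.
Assembling the pieces gives 6-chloro-1,4-diiodo-4-methyloctane.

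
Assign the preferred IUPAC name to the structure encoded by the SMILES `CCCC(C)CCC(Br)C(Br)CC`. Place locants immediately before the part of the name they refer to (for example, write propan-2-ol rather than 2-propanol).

3,4-dibromo-7-methyldecane

The parent chain contains 10 carbons (decane).
The numbering direction is chosen so that the substituent locant set {3,4,7} is lower than {4,7,8} at the first point of difference.
This places bromo groups at C-3 and C-4; a methyl group at C-7.
Prefixes are listed alphabetically: bromo, methyl.
The name is 3,4-dibromo-7-methyldecane.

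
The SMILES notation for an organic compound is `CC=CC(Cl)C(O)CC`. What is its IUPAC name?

4-chlorohept-5-en-3-ol

The longest carbon chain that includes the –OH group and the multiple bond has 7 carbons, so the parent hydride is heptane.
An alcohol (–OH) is the principal characteristic group, giving the suffix -ol.
The chain contains a C=C double bond, so the unsaturation ending is -ene.
The numbering direction is chosen so that numbering from this end puts the hydroxyl group at C-3 rather than C-5.
That gives the hydroxyl at C-3; the double bond between C-5 and C-6; a chloro group at C-4.
The name is 4-chlorohept-5-en-3-ol.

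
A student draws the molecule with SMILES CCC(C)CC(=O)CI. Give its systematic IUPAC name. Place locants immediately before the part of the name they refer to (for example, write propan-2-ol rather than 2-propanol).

Counting along the main chain through the carbonyl gives 6 carbons: the parent is hexane.
A ketone (C=O on an internal carbon) is the principal characteristic group, giving the suffix -one.
Choose the numbering such that numbering from this end puts the carbonyl group at C-2 rather than C-5.
With this numbering: the carbonyl at C-2; an iodo group at C-1; a methyl group at C-4.
Substituent prefixes are cited in alphabetical order (multiplying prefixes like di-/tri- are ignored for ordering).
Putting it together: 1-iodo-4-methylhexan-2-one.

1-iodo-4-methylhexan-2-one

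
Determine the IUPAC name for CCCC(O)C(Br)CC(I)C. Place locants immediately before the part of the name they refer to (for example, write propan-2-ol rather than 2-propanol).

Counting along the main chain through the –OH group gives 8 carbons: the parent is octane.
The principal characteristic group is an alcohol (–OH), named with the suffix -ol.
The numbering direction is chosen so that numbering from this end puts the hydroxyl group at C-4 rather than C-5.
This places the hydroxyl at C-4; a bromo group at C-5; an iodo group at C-7.
Prefixes are listed alphabetically: bromo, iodo.
The name is 5-bromo-7-iodooctan-4-ol.

5-bromo-7-iodooctan-4-ol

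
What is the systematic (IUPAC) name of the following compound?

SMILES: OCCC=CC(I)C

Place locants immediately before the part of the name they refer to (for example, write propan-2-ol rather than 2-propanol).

5-iodohex-3-en-1-ol

The longest carbon chain that includes the –OH group and the multiple bond has 6 carbons, so the parent hydride is hexane.
The principal characteristic group is an alcohol (–OH), named with the suffix -ol.
A C=C double bond in the chain gives the infix -ene-.
Number the chain so that numbering from this end puts the hydroxyl group at C-1 rather than C-6.
That gives the hydroxyl at C-1; the double bond between C-3 and C-4; an iodo group at C-5.
Putting it together: 5-iodohex-3-en-1-ol.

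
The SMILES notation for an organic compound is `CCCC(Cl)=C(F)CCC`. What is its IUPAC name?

4-chloro-5-fluorooct-4-ene

The longest carbon chain that includes the multiple bond has 8 carbons, so the parent hydride is octane.
The chain contains a C=C double bond, so the unsaturation ending is -ene.
Number the chain so that the locant sets are identical either way, so the alphabetically earlier chloro substituent takes the lower locant (4 rather than 5).
This places the double bond between C-4 and C-5; a chloro group at C-4; a fluoro group at C-5.
Prefixes are listed alphabetically: chloro, fluoro.
Assembling the pieces gives 4-chloro-5-fluorooct-4-ene.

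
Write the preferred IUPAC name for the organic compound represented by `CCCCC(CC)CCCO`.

Counting along the main chain through the –OH group gives 8 carbons: the parent is octane.
The highest-priority functional group is an alcohol (–OH), so the name ends in -ol.
Number the chain so that numbering from this end puts the hydroxyl group at C-1 rather than C-8.
That gives the hydroxyl at C-1; an ethyl group at C-4.
Putting it together: 4-ethyloctan-1-ol.

4-ethyloctan-1-ol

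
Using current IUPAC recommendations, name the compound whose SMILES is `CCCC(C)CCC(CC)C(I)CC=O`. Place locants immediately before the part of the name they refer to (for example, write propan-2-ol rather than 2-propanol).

The longest carbon chain that includes the –CHO group has 10 carbons, so the parent hydride is decane.
The principal characteristic group is an aldehyde (terminal –CHO), named with the suffix -al.
Number the chain so that the aldehyde carbon is C-1 by definition.
This places an ethyl group at C-4; an iodo group at C-3; a methyl group at C-7.
The substituents are ordered alphabetically, ignoring any di-/tri- multipliers.
Assembling the pieces gives 4-ethyl-3-iodo-7-methyldecanal.

4-ethyl-3-iodo-7-methyldecanal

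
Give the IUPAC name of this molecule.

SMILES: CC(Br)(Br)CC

2,2-dibromobutane

The longest continuous carbon chain has 4 atoms, so the parent hydride is butane.
The numbering direction is chosen so that the substituent locant set {2,2} is lower than {3,3} at the first point of difference.
With this numbering: two bromo groups at C-2.
Putting it together: 2,2-dibromobutane.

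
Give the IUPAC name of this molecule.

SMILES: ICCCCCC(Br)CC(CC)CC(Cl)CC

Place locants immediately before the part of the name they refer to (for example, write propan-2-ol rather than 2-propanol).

6-bromo-10-chloro-8-ethyl-1-iodododecane

The longest continuous carbon chain has 12 atoms, so the parent hydride is dodecane.
The numbering direction is chosen so that the substituent locant set {1,6,8,10} is lower than {3,5,7,12} at the first point of difference.
That gives a bromo group at C-6; a chloro group at C-10; an ethyl group at C-8; an iodo group at C-1.
The substituents are ordered alphabetically, ignoring any di-/tri- multipliers.
Assembling the pieces gives 6-bromo-10-chloro-8-ethyl-1-iodododecane.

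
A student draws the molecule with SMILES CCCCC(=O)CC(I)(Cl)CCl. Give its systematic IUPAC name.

The longest carbon chain that includes the carbonyl has 8 carbons, so the parent hydride is octane.
A ketone (C=O on an internal carbon) is the principal characteristic group, giving the suffix -one.
Number the chain so that numbering from this end puts the carbonyl group at C-4 rather than C-5.
That gives the carbonyl at C-4; chloro groups at C-1 and C-2; an iodo group at C-2.
Prefixes are listed alphabetically: chloro, iodo.
Putting it together: 1,2-dichloro-2-iodooctan-4-one.

1,2-dichloro-2-iodooctan-4-one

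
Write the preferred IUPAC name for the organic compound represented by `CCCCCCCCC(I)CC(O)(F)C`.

2-fluoro-4-iodododecan-2-ol

The longest chain bearing the –OH group is 12 carbons long (dodecane).
The principal characteristic group is an alcohol (–OH), named with the suffix -ol.
The numbering direction is chosen so that numbering from this end puts the hydroxyl group at C-2 rather than C-11.
This places the hydroxyl at C-2; a fluoro group at C-2; an iodo group at C-4.
Substituent prefixes are cited in alphabetical order (multiplying prefixes like di-/tri- are ignored for ordering).
Putting it together: 2-fluoro-4-iodododecan-2-ol.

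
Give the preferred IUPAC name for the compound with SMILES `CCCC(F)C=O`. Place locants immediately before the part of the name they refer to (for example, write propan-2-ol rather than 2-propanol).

2-fluoropentanal

The longest carbon chain that includes the –CHO group has 5 carbons, so the parent hydride is pentane.
The highest-priority functional group is an aldehyde (terminal –CHO), so the name ends in -al.
The numbering direction is chosen so that the aldehyde carbon is C-1 by definition.
This places a fluoro group at C-2.
Putting it together: 2-fluoropentanal.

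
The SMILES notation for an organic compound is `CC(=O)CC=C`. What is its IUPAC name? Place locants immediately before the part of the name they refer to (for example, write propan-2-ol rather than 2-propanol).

The longest carbon chain that includes the carbonyl and the multiple bond has 5 carbons, so the parent hydride is pentane.
The highest-priority functional group is a ketone (C=O on an internal carbon), so the name ends in -one.
A C=C double bond in the chain gives the infix -ene-.
Number the chain so that numbering from this end puts the carbonyl group at C-2 rather than C-4.
With this numbering: the carbonyl at C-2; the double bond between C-4 and C-5.
Assembling the pieces gives pent-4-en-2-one.

pent-4-en-2-one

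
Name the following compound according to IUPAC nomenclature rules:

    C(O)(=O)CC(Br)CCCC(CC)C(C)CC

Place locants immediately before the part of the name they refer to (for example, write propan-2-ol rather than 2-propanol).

The longest chain bearing the –COOH group is 10 carbons long (decane).
A carboxylic acid (terminal –COOH) is the principal characteristic group, giving the suffix -oic acid.
Number the chain so that the carboxylic acid carbon is C-1 by definition.
That gives a bromo group at C-3; an ethyl group at C-7; a methyl group at C-8.
Substituent prefixes are cited in alphabetical order (multiplying prefixes like di-/tri- are ignored for ordering).
Putting it together: 3-bromo-7-ethyl-8-methyldecanoic acid.

3-bromo-7-ethyl-8-methyldecanoic acid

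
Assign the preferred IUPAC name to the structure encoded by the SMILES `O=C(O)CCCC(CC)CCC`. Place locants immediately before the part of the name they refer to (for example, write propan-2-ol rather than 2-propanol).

The longest carbon chain that includes the –COOH group has 8 carbons, so the parent hydride is octane.
A carboxylic acid (terminal –COOH) is the principal characteristic group, giving the suffix -oic acid.
Number the chain so that the carboxylic acid carbon is C-1 by definition.
That gives an ethyl group at C-5.
The name is 5-ethyloctanoic acid.

5-ethyloctanoic acid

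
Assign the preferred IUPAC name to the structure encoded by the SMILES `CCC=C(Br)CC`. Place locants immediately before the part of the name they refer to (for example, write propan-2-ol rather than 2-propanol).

3-bromohex-3-ene

Counting along the main chain through the multiple bond gives 6 carbons: the parent is hexane.
A C=C double bond in the chain gives the infix -ene-.
Number the chain so that the substituent locant set {3} is lower than {4} at the first point of difference.
This places the double bond between C-3 and C-4; a bromo group at C-3.
Putting it together: 3-bromohex-3-ene.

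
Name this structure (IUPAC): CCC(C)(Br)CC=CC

5-bromo-5-methylhept-2-ene

Counting along the main chain through the multiple bond gives 7 carbons: the parent is heptane.
A C=C double bond in the chain gives the infix -ene-.
Choose the numbering such that numbering from this end puts the double bond at C-2 rather than C-5.
With this numbering: the double bond between C-2 and C-3; a bromo group at C-5; a methyl group at C-5.
Substituent prefixes are cited in alphabetical order (multiplying prefixes like di-/tri- are ignored for ordering).
The name is 5-bromo-5-methylhept-2-ene.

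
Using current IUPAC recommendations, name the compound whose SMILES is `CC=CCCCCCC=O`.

non-7-enal

The longest carbon chain that includes the –CHO group and the multiple bond has 9 carbons, so the parent hydride is nonane.
The highest-priority functional group is an aldehyde (terminal –CHO), so the name ends in -al.
There is one C=C double bond, indicated by the ending -ene.
The numbering direction is chosen so that the aldehyde carbon is C-1 by definition.
That gives the double bond between C-7 and C-8.
Assembling the pieces gives non-7-enal.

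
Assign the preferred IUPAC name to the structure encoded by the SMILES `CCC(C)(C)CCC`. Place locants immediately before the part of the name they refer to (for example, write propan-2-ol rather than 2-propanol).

The longest continuous carbon chain has 6 atoms, so the parent hydride is hexane.
The numbering direction is chosen so that the substituent locant set {3,3} is lower than {4,4} at the first point of difference.
This places two methyl groups at C-3.
The name is 3,3-dimethylhexane.

3,3-dimethylhexane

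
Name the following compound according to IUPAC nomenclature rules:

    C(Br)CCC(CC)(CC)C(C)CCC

The longest carbon chain is 8 atoms: the parent is octane.
Number the chain so that the substituent locant set {1,4,4,5} is lower than {4,5,5,8} at the first point of difference.
With this numbering: a bromo group at C-1; two ethyl groups at C-4; a methyl group at C-5.
Substituent prefixes are cited in alphabetical order (multiplying prefixes like di-/tri- are ignored for ordering).
Assembling the pieces gives 1-bromo-4,4-diethyl-5-methyloctane.

1-bromo-4,4-diethyl-5-methyloctane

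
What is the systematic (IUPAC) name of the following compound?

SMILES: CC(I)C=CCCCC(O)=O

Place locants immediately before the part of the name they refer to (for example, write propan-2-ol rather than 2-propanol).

7-iodooct-5-enoic acid

The longest chain bearing the –COOH group and the multiple bond is 8 carbons long (octane).
The highest-priority functional group is a carboxylic acid (terminal –COOH), so the name ends in -oic acid.
The chain contains a C=C double bond, so the unsaturation ending is -ene.
The numbering direction is chosen so that the carboxylic acid carbon is C-1 by definition.
That gives the double bond between C-5 and C-6; an iodo group at C-7.
Assembling the pieces gives 7-iodooct-5-enoic acid.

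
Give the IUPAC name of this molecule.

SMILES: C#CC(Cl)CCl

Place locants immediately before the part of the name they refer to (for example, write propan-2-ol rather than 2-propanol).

The longest carbon chain that includes the multiple bond has 4 carbons, so the parent hydride is butane.
The chain contains a C≡C triple bond, so the unsaturation ending is -yne.
Number the chain so that numbering from this end puts the triple bond at C-1 rather than C-3.
This places the triple bond between C-1 and C-2; chloro groups at C-3 and C-4.
Putting it together: 3,4-dichlorobut-1-yne.

3,4-dichlorobut-1-yne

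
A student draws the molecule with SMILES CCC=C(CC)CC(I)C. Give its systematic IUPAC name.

4-ethyl-6-iodohept-3-ene

The longest chain bearing the multiple bond is 7 carbons long (heptane).
There is one C=C double bond, indicated by the ending -ene.
The numbering direction is chosen so that numbering from this end puts the double bond at C-3 rather than C-4.
That gives the double bond between C-3 and C-4; an ethyl group at C-4; an iodo group at C-6.
The substituents are ordered alphabetically, ignoring any di-/tri- multipliers.
The name is 4-ethyl-6-iodohept-3-ene.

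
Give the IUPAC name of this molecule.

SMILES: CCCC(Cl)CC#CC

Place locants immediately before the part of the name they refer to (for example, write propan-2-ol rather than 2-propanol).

5-chlorooct-2-yne

The longest chain bearing the multiple bond is 8 carbons long (octane).
A C≡C triple bond in the chain gives the infix -yne-.
Number the chain so that numbering from this end puts the triple bond at C-2 rather than C-6.
With this numbering: the triple bond between C-2 and C-3; a chloro group at C-5.
Putting it together: 5-chlorooct-2-yne.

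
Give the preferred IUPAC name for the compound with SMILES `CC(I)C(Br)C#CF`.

Counting along the main chain through the multiple bond gives 5 carbons: the parent is pentane.
There is one C≡C triple bond, indicated by the ending -yne.
Number the chain so that numbering from this end puts the triple bond at C-1 rather than C-4.
With this numbering: the triple bond between C-1 and C-2; a bromo group at C-3; a fluoro group at C-1; an iodo group at C-4.
Prefixes are listed alphabetically: bromo, fluoro, iodo.
The name is 3-bromo-1-fluoro-4-iodopent-1-yne.

3-bromo-1-fluoro-4-iodopent-1-yne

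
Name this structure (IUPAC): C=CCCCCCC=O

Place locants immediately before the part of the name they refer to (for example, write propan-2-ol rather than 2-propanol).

The longest chain bearing the –CHO group and the multiple bond is 8 carbons long (octane).
The highest-priority functional group is an aldehyde (terminal –CHO), so the name ends in -al.
There is one C=C double bond, indicated by the ending -ene.
Choose the numbering such that the aldehyde carbon is C-1 by definition.
This places the double bond between C-7 and C-8.
The name is oct-7-enal.

oct-7-enal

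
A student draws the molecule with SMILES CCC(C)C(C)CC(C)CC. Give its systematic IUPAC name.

3,4,6-trimethyloctane

The parent chain contains 8 carbons (octane).
Number the chain so that the substituent locant set {3,4,6} is lower than {3,5,6} at the first point of difference.
This places methyl groups at C-3 and C-4 and C-6.
Putting it together: 3,4,6-trimethyloctane.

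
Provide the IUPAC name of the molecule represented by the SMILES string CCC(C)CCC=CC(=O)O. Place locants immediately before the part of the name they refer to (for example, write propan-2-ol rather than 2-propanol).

The longest carbon chain that includes the –COOH group and the multiple bond has 8 carbons, so the parent hydride is octane.
A carboxylic acid (terminal –COOH) is the principal characteristic group, giving the suffix -oic acid.
There is one C=C double bond, indicated by the ending -ene.
The numbering direction is chosen so that the carboxylic acid carbon is C-1 by definition.
With this numbering: the double bond between C-2 and C-3; a methyl group at C-6.
Putting it together: 6-methyloct-2-enoic acid.

6-methyloct-2-enoic acid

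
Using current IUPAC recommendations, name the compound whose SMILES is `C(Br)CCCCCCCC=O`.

The longest carbon chain that includes the –CHO group has 9 carbons, so the parent hydride is nonane.
An aldehyde (terminal –CHO) is the principal characteristic group, giving the suffix -al.
Choose the numbering such that the aldehyde carbon is C-1 by definition.
That gives a bromo group at C-9.
Putting it together: 9-bromononanal.

9-bromononanal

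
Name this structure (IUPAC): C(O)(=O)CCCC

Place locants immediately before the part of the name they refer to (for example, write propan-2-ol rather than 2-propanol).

Counting along the main chain through the –COOH group gives 5 carbons: the parent is pentane.
The highest-priority functional group is a carboxylic acid (terminal –COOH), so the name ends in -oic acid.
Number the chain so that the carboxylic acid carbon is C-1 by definition.
The name is pentanoic acid.

pentanoic acid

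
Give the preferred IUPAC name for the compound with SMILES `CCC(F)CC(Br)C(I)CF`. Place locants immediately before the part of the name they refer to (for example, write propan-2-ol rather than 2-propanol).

3-bromo-1,5-difluoro-2-iodoheptane

The longest continuous carbon chain has 7 atoms, so the parent hydride is heptane.
Number the chain so that the substituent locant set {1,2,3,5} is lower than {3,5,6,7} at the first point of difference.
This places a bromo group at C-3; fluoro groups at C-1 and C-5; an iodo group at C-2.
Prefixes are listed alphabetically: bromo, fluoro, iodo.
Putting it together: 3-bromo-1,5-difluoro-2-iodoheptane.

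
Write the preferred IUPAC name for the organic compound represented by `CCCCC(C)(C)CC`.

The longest continuous carbon chain has 7 atoms, so the parent hydride is heptane.
Number the chain so that the substituent locant set {3,3} is lower than {5,5} at the first point of difference.
With this numbering: two methyl groups at C-3.
Putting it together: 3,3-dimethylheptane.

3,3-dimethylheptane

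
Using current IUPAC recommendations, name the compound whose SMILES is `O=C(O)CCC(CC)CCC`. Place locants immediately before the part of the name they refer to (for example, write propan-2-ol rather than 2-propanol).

4-ethylheptanoic acid

Counting along the main chain through the –COOH group gives 7 carbons: the parent is heptane.
A carboxylic acid (terminal –COOH) is the principal characteristic group, giving the suffix -oic acid.
Choose the numbering such that the carboxylic acid carbon is C-1 by definition.
With this numbering: an ethyl group at C-4.
Assembling the pieces gives 4-ethylheptanoic acid.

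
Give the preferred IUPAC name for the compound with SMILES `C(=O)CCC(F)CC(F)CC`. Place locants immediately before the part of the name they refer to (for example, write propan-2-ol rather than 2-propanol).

4,6-difluorooctanal

The longest carbon chain that includes the –CHO group has 8 carbons, so the parent hydride is octane.
The principal characteristic group is an aldehyde (terminal –CHO), named with the suffix -al.
Number the chain so that the aldehyde carbon is C-1 by definition.
This places fluoro groups at C-4 and C-6.
The name is 4,6-difluorooctanal.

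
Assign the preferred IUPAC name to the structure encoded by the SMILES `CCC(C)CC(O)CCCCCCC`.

3-methyldodecan-5-ol

The longest carbon chain that includes the –OH group has 12 carbons, so the parent hydride is dodecane.
An alcohol (–OH) is the principal characteristic group, giving the suffix -ol.
Choose the numbering such that numbering from this end puts the hydroxyl group at C-5 rather than C-8.
That gives the hydroxyl at C-5; a methyl group at C-3.
The name is 3-methyldodecan-5-ol.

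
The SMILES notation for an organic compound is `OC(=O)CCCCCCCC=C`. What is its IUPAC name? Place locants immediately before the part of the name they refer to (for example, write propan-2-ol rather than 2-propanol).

dec-9-enoic acid

The longest chain bearing the –COOH group and the multiple bond is 10 carbons long (decane).
The principal characteristic group is a carboxylic acid (terminal –COOH), named with the suffix -oic acid.
The chain contains a C=C double bond, so the unsaturation ending is -ene.
The numbering direction is chosen so that the carboxylic acid carbon is C-1 by definition.
That gives the double bond between C-9 and C-10.
The name is dec-9-enoic acid.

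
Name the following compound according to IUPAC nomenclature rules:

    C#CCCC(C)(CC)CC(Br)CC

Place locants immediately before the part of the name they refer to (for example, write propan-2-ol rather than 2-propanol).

Counting along the main chain through the multiple bond gives 9 carbons: the parent is nonane.
A C≡C triple bond in the chain gives the infix -yne-.
Choose the numbering such that numbering from this end puts the triple bond at C-1 rather than C-8.
With this numbering: the triple bond between C-1 and C-2; a bromo group at C-7; an ethyl group at C-5; a methyl group at C-5.
The substituents are ordered alphabetically, ignoring any di-/tri- multipliers.
Assembling the pieces gives 7-bromo-5-ethyl-5-methylnon-1-yne.

7-bromo-5-ethyl-5-methylnon-1-yne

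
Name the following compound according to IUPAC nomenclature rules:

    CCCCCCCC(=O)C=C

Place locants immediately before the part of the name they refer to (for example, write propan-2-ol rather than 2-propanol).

dec-1-en-3-one

The longest carbon chain that includes the carbonyl and the multiple bond has 10 carbons, so the parent hydride is decane.
The highest-priority functional group is a ketone (C=O on an internal carbon), so the name ends in -one.
The chain contains a C=C double bond, so the unsaturation ending is -ene.
Choose the numbering such that numbering from this end puts the carbonyl group at C-3 rather than C-8.
That gives the carbonyl at C-3; the double bond between C-1 and C-2.
The name is dec-1-en-3-one.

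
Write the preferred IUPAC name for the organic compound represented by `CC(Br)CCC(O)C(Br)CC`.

The longest chain bearing the –OH group is 8 carbons long (octane).
The principal characteristic group is an alcohol (–OH), named with the suffix -ol.
Number the chain so that numbering from this end puts the hydroxyl group at C-4 rather than C-5.
This places the hydroxyl at C-4; bromo groups at C-3 and C-7.
The name is 3,7-dibromooctan-4-ol.

3,7-dibromooctan-4-ol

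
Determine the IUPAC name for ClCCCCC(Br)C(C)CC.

The longest carbon chain is 8 atoms: the parent is octane.
Number the chain so that the substituent locant set {1,5,6} is lower than {3,4,8} at the first point of difference.
That gives a bromo group at C-5; a chloro group at C-1; a methyl group at C-6.
The substituents are ordered alphabetically, ignoring any di-/tri- multipliers.
Assembling the pieces gives 5-bromo-1-chloro-6-methyloctane.

5-bromo-1-chloro-6-methyloctane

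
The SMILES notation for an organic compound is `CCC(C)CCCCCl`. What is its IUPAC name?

The parent chain contains 7 carbons (heptane).
The numbering direction is chosen so that the substituent locant set {1,5} is lower than {3,7} at the first point of difference.
With this numbering: a chloro group at C-1; a methyl group at C-5.
Substituent prefixes are cited in alphabetical order (multiplying prefixes like di-/tri- are ignored for ordering).
Putting it together: 1-chloro-5-methylheptane.

1-chloro-5-methylheptane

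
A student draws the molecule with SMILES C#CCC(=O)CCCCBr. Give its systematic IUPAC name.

8-bromooct-1-yn-4-one

The longest carbon chain that includes the carbonyl and the multiple bond has 8 carbons, so the parent hydride is octane.
The highest-priority functional group is a ketone (C=O on an internal carbon), so the name ends in -one.
There is one C≡C triple bond, indicated by the ending -yne.
The numbering direction is chosen so that numbering from this end puts the carbonyl group at C-4 rather than C-5.
With this numbering: the carbonyl at C-4; the triple bond between C-1 and C-2; a bromo group at C-8.
The name is 8-bromooct-1-yn-4-one.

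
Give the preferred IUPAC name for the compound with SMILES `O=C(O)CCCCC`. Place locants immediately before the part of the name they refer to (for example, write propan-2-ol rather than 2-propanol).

The longest carbon chain that includes the –COOH group has 6 carbons, so the parent hydride is hexane.
A carboxylic acid (terminal –COOH) is the principal characteristic group, giving the suffix -oic acid.
The numbering direction is chosen so that the carboxylic acid carbon is C-1 by definition.
The name is hexanoic acid.

hexanoic acid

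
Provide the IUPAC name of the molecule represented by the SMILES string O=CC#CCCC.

hex-2-ynal

The longest chain bearing the –CHO group and the multiple bond is 6 carbons long (hexane).
An aldehyde (terminal –CHO) is the principal characteristic group, giving the suffix -al.
The chain contains a C≡C triple bond, so the unsaturation ending is -yne.
Choose the numbering such that the aldehyde carbon is C-1 by definition.
With this numbering: the triple bond between C-2 and C-3.
Putting it together: hex-2-ynal.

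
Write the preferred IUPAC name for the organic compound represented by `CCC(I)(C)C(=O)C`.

3-iodo-3-methylpentan-2-one

The longest chain bearing the carbonyl is 5 carbons long (pentane).
The highest-priority functional group is a ketone (C=O on an internal carbon), so the name ends in -one.
Choose the numbering such that numbering from this end puts the carbonyl group at C-2 rather than C-4.
This places the carbonyl at C-2; an iodo group at C-3; a methyl group at C-3.
Prefixes are listed alphabetically: iodo, methyl.
The name is 3-iodo-3-methylpentan-2-one.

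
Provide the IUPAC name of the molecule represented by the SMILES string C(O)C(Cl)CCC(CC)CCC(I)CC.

2-chloro-5-ethyl-8-iododecan-1-ol

The longest carbon chain that includes the –OH group has 10 carbons, so the parent hydride is decane.
An alcohol (–OH) is the principal characteristic group, giving the suffix -ol.
Choose the numbering such that numbering from this end puts the hydroxyl group at C-1 rather than C-10.
That gives the hydroxyl at C-1; a chloro group at C-2; an ethyl group at C-5; an iodo group at C-8.
Substituent prefixes are cited in alphabetical order (multiplying prefixes like di-/tri- are ignored for ordering).
The name is 2-chloro-5-ethyl-8-iododecan-1-ol.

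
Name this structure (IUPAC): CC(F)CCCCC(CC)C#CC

4-ethyl-9-fluorodec-2-yne

The longest carbon chain that includes the multiple bond has 10 carbons, so the parent hydride is decane.
A C≡C triple bond in the chain gives the infix -yne-.
The numbering direction is chosen so that numbering from this end puts the triple bond at C-2 rather than C-8.
That gives the triple bond between C-2 and C-3; an ethyl group at C-4; a fluoro group at C-9.
Substituent prefixes are cited in alphabetical order (multiplying prefixes like di-/tri- are ignored for ordering).
Assembling the pieces gives 4-ethyl-9-fluorodec-2-yne.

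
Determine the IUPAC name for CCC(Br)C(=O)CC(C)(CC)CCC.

3-bromo-6-ethyl-6-methylnonan-4-one

The longest carbon chain that includes the carbonyl has 9 carbons, so the parent hydride is nonane.
The principal characteristic group is a ketone (C=O on an internal carbon), named with the suffix -one.
Choose the numbering such that numbering from this end puts the carbonyl group at C-4 rather than C-6.
This places the carbonyl at C-4; a bromo group at C-3; an ethyl group at C-6; a methyl group at C-6.
Prefixes are listed alphabetically: bromo, ethyl, methyl.
The name is 3-bromo-6-ethyl-6-methylnonan-4-one.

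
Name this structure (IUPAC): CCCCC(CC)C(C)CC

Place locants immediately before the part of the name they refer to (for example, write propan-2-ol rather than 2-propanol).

4-ethyl-3-methyloctane

The longest continuous carbon chain has 8 atoms, so the parent hydride is octane.
Choose the numbering such that the substituent locant set {3,4} is lower than {5,6} at the first point of difference.
This places an ethyl group at C-4; a methyl group at C-3.
The substituents are ordered alphabetically, ignoring any di-/tri- multipliers.
The name is 4-ethyl-3-methyloctane.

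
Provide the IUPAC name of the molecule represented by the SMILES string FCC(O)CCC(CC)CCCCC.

5-ethyl-1-fluorodecan-2-ol

Counting along the main chain through the –OH group gives 10 carbons: the parent is decane.
The highest-priority functional group is an alcohol (–OH), so the name ends in -ol.
Choose the numbering such that numbering from this end puts the hydroxyl group at C-2 rather than C-9.
This places the hydroxyl at C-2; an ethyl group at C-5; a fluoro group at C-1.
Prefixes are listed alphabetically: ethyl, fluoro.
The name is 5-ethyl-1-fluorodecan-2-ol.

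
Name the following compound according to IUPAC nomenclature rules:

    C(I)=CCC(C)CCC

1-iodo-4-methylhept-1-ene

The longest carbon chain that includes the multiple bond has 7 carbons, so the parent hydride is heptane.
There is one C=C double bond, indicated by the ending -ene.
The numbering direction is chosen so that numbering from this end puts the double bond at C-1 rather than C-6.
That gives the double bond between C-1 and C-2; an iodo group at C-1; a methyl group at C-4.
The substituents are ordered alphabetically, ignoring any di-/tri- multipliers.
Putting it together: 1-iodo-4-methylhept-1-ene.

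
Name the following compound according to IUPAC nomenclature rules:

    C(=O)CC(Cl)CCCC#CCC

3-chlorodec-7-ynal

Counting along the main chain through the –CHO group and the multiple bond gives 10 carbons: the parent is decane.
An aldehyde (terminal –CHO) is the principal characteristic group, giving the suffix -al.
A C≡C triple bond in the chain gives the infix -yne-.
The numbering direction is chosen so that the aldehyde carbon is C-1 by definition.
This places the triple bond between C-7 and C-8; a chloro group at C-3.
Assembling the pieces gives 3-chlorodec-7-ynal.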